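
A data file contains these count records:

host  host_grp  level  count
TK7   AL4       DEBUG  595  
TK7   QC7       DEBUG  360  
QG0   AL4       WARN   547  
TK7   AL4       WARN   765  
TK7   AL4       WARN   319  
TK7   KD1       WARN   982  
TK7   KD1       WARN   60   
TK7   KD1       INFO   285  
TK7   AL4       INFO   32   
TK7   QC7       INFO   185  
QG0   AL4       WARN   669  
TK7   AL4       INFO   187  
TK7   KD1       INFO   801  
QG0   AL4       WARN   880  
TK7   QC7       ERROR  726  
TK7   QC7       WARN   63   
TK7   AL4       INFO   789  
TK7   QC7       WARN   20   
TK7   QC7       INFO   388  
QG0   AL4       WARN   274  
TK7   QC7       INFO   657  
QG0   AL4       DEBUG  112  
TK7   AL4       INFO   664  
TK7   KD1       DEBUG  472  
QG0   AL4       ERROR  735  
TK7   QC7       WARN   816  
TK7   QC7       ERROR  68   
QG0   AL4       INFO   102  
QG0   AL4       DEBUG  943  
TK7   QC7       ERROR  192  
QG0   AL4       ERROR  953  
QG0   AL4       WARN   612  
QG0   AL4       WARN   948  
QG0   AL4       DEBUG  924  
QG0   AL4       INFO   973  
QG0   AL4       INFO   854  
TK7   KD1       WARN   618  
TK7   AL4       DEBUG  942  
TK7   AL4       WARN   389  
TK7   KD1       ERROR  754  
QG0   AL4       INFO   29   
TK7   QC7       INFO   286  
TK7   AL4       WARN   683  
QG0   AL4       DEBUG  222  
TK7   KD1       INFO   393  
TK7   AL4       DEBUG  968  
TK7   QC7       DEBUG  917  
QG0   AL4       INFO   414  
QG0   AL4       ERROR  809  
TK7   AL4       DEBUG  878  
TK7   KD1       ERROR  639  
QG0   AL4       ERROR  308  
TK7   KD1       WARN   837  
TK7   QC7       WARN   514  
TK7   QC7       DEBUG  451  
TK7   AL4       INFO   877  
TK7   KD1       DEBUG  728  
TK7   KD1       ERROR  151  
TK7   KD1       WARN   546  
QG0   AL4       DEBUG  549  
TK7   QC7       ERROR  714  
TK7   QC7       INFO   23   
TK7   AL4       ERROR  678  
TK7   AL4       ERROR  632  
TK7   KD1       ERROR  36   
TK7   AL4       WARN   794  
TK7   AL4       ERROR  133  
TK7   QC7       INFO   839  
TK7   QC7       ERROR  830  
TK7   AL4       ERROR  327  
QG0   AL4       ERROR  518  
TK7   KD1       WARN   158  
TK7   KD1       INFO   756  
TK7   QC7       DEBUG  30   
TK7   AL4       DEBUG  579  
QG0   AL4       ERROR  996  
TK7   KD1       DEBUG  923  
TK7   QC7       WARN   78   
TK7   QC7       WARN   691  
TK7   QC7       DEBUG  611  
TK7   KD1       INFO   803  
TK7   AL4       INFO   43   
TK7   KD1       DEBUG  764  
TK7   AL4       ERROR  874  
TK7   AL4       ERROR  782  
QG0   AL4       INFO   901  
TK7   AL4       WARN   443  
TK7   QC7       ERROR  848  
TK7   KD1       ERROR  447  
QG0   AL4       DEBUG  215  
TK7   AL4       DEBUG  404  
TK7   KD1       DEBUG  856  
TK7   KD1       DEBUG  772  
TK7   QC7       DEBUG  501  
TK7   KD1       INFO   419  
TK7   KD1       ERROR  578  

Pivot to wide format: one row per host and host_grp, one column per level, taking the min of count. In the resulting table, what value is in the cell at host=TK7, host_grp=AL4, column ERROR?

Rows with host=TK7, host_grp=AL4 and level=ERROR: count values are 678, 632, 133, 327, 874, 782.
min(678, 632, 133, 327, 874, 782) = 133.

133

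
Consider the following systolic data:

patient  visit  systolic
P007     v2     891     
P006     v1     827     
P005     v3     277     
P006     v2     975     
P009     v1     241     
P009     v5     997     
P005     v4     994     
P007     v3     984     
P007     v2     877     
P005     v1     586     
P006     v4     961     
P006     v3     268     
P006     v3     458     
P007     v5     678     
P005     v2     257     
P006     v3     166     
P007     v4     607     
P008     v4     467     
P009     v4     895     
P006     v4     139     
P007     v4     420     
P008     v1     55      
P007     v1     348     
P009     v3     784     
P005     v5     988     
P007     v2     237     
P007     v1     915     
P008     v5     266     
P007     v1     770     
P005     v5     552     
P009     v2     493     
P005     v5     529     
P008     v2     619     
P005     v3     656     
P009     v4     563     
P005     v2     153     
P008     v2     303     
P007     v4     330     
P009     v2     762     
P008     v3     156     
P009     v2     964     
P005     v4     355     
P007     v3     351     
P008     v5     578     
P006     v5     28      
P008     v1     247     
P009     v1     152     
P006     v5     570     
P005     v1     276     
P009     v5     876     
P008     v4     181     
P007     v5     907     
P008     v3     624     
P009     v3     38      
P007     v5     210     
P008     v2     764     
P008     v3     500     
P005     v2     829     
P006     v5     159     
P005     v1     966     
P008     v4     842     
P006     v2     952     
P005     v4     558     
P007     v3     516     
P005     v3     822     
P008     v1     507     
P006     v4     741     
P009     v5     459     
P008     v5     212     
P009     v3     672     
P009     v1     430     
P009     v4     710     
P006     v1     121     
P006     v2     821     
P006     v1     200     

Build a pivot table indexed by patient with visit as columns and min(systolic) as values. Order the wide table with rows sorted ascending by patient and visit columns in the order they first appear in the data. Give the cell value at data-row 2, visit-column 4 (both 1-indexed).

28

With rows sorted ascending by patient, row 2 is patient=P006. visit columns in first-appearance order: v2, v1, v3, v5, v4; column 4 is v5.
Long rows with patient=P006, visit=v5: min(28, 570, 159) = 28.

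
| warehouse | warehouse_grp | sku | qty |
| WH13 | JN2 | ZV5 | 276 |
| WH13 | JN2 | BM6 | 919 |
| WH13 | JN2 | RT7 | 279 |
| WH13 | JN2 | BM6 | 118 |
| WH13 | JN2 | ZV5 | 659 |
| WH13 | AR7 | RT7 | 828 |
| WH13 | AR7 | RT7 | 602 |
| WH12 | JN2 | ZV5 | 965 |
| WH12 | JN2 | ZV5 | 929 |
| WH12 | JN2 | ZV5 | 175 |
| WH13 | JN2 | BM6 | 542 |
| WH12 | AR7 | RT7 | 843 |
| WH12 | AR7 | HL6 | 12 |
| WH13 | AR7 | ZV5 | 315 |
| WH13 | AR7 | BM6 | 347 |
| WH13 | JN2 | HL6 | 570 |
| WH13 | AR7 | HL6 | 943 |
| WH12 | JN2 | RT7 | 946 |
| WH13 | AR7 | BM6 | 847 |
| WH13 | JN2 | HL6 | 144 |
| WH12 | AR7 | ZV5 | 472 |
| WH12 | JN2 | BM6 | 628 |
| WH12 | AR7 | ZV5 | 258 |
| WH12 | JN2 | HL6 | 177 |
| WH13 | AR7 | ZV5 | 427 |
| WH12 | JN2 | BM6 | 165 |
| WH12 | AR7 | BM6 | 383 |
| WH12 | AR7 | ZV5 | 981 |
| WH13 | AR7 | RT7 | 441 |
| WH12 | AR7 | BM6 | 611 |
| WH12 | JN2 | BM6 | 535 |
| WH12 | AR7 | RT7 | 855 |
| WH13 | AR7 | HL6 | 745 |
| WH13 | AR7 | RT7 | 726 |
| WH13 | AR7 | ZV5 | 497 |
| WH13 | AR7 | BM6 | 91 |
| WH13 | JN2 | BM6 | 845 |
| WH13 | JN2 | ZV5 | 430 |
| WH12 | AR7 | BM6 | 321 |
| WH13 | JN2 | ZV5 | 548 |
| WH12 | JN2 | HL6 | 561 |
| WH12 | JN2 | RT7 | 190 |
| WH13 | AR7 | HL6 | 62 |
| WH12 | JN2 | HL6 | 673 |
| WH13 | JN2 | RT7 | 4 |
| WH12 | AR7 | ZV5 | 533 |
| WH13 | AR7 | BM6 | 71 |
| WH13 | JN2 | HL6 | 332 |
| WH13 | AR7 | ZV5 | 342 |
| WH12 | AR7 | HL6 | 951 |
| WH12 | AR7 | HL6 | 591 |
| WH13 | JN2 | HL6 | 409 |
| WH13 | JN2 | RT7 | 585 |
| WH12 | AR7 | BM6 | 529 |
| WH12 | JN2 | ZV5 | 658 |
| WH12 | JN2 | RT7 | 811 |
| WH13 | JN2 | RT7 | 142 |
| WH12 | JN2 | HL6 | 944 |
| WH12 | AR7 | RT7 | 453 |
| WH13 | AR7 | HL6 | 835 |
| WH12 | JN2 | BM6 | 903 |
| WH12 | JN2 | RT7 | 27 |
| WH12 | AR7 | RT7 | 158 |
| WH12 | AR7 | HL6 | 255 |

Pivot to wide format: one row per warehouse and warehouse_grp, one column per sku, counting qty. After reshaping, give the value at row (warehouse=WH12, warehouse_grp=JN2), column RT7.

Rows with warehouse=WH12, warehouse_grp=JN2 and sku=RT7: qty values are 946, 190, 811, 27.
4 rows match — count = 4.

4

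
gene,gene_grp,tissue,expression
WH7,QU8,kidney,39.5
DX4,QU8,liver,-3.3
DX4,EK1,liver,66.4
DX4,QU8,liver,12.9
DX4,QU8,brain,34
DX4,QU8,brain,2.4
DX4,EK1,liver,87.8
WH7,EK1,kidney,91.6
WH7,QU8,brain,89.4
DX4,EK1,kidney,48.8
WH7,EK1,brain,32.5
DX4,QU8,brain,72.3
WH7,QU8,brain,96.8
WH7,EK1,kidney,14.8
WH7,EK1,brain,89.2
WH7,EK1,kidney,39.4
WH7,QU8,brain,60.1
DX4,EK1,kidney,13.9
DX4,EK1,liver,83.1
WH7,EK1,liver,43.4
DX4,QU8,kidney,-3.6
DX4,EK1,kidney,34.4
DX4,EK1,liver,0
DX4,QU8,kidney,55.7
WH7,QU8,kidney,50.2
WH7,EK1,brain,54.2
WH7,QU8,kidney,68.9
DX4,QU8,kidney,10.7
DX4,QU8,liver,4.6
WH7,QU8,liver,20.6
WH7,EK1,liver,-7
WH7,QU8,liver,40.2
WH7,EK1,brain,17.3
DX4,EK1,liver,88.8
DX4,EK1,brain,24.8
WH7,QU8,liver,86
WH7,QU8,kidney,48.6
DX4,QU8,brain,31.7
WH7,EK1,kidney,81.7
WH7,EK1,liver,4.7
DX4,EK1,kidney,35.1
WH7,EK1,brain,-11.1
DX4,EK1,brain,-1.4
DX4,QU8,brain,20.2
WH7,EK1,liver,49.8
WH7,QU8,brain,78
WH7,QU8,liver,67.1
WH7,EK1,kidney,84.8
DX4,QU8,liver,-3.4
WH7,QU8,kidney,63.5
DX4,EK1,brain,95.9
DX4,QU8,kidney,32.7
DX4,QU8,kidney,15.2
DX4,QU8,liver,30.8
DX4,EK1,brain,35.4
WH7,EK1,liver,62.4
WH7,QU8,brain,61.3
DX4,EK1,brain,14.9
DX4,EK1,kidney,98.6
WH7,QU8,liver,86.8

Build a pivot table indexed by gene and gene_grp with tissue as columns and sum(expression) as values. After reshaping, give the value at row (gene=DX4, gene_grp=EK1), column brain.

Rows with gene=DX4, gene_grp=EK1 and tissue=brain: expression values are 24.8, -1.4, 95.9, 35.4, 14.9.
24.8 + -1.4 + 95.9 + 35.4 + 14.9 = 169.6.

169.6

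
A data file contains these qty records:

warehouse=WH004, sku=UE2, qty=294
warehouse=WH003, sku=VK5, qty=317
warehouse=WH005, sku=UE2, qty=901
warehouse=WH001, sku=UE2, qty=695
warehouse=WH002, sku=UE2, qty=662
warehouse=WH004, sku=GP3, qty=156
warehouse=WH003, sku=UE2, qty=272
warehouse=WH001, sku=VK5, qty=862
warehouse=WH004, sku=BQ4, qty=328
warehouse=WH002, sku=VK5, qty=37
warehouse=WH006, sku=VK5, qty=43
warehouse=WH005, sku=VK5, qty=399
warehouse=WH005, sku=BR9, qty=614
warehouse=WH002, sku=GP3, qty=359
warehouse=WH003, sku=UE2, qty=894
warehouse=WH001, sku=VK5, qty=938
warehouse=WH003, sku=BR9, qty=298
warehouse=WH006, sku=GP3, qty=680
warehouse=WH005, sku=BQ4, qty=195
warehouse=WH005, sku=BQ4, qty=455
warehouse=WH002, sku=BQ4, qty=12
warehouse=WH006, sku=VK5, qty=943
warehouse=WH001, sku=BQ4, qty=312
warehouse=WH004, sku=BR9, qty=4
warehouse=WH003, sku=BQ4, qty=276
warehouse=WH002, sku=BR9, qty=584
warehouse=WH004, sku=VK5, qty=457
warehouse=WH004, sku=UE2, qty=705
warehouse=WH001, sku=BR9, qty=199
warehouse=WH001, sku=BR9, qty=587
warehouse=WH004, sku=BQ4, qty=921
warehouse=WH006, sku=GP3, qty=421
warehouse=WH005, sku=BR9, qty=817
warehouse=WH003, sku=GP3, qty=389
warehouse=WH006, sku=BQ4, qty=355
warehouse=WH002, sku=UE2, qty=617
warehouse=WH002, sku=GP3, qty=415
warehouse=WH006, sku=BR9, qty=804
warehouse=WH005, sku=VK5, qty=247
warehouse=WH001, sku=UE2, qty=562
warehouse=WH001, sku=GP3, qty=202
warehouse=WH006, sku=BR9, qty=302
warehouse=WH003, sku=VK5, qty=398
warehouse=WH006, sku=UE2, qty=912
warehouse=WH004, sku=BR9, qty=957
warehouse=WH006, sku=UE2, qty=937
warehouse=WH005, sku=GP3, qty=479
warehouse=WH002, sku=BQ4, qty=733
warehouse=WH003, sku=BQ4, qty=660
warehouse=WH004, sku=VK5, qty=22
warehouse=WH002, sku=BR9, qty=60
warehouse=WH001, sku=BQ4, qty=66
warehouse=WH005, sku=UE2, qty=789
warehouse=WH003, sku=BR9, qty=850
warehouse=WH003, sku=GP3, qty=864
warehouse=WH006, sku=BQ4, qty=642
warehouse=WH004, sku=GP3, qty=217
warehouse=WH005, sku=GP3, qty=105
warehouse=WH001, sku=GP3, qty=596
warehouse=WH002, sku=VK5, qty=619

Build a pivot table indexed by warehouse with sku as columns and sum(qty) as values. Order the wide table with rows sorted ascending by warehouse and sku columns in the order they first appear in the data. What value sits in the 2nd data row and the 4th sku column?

With rows sorted ascending by warehouse, row 2 is warehouse=WH002. sku columns in first-appearance order: UE2, VK5, GP3, BQ4, BR9; column 4 is BQ4.
Long rows with warehouse=WH002, sku=BQ4: 12 + 733 = 745.

745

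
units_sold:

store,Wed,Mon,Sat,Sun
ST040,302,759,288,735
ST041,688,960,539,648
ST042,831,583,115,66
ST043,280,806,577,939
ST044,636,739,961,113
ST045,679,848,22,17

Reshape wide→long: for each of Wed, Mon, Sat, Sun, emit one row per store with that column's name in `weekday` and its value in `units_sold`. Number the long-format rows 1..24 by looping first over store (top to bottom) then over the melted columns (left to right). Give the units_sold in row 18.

24 rows total (6 × 4). Row 18: index ⌊(18-1)/4⌋ = 4 into store → ST044; (18-1) mod 4 = 1 into the melted columns → Mon.
So row 18 is (ST044, Mon, 739); units_sold = 739.

739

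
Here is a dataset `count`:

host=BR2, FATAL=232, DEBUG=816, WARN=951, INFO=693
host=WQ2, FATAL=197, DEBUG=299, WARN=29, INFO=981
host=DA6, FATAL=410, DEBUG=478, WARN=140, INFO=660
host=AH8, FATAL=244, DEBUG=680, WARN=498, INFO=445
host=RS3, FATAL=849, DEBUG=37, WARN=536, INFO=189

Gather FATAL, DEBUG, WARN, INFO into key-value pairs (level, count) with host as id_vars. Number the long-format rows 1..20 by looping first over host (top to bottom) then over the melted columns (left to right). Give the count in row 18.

37

20 rows total (5 × 4). Row 18: index ⌊(18-1)/4⌋ = 4 into host → RS3; (18-1) mod 4 = 1 into the melted columns → DEBUG.
So row 18 is (RS3, DEBUG, 37); count = 37.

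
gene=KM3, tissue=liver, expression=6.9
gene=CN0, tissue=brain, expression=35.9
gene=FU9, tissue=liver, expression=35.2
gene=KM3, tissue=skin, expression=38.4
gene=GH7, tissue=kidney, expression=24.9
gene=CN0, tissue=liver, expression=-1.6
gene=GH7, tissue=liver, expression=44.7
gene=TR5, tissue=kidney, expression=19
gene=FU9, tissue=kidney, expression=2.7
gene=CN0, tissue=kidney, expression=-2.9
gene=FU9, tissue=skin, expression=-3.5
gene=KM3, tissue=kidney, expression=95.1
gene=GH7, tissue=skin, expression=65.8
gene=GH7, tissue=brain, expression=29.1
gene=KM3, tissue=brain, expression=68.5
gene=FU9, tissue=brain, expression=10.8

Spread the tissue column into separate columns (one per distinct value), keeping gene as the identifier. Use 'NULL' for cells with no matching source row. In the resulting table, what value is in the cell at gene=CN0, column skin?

NULL

No long-format row has gene=CN0 and tissue=skin, so the cell is NULL.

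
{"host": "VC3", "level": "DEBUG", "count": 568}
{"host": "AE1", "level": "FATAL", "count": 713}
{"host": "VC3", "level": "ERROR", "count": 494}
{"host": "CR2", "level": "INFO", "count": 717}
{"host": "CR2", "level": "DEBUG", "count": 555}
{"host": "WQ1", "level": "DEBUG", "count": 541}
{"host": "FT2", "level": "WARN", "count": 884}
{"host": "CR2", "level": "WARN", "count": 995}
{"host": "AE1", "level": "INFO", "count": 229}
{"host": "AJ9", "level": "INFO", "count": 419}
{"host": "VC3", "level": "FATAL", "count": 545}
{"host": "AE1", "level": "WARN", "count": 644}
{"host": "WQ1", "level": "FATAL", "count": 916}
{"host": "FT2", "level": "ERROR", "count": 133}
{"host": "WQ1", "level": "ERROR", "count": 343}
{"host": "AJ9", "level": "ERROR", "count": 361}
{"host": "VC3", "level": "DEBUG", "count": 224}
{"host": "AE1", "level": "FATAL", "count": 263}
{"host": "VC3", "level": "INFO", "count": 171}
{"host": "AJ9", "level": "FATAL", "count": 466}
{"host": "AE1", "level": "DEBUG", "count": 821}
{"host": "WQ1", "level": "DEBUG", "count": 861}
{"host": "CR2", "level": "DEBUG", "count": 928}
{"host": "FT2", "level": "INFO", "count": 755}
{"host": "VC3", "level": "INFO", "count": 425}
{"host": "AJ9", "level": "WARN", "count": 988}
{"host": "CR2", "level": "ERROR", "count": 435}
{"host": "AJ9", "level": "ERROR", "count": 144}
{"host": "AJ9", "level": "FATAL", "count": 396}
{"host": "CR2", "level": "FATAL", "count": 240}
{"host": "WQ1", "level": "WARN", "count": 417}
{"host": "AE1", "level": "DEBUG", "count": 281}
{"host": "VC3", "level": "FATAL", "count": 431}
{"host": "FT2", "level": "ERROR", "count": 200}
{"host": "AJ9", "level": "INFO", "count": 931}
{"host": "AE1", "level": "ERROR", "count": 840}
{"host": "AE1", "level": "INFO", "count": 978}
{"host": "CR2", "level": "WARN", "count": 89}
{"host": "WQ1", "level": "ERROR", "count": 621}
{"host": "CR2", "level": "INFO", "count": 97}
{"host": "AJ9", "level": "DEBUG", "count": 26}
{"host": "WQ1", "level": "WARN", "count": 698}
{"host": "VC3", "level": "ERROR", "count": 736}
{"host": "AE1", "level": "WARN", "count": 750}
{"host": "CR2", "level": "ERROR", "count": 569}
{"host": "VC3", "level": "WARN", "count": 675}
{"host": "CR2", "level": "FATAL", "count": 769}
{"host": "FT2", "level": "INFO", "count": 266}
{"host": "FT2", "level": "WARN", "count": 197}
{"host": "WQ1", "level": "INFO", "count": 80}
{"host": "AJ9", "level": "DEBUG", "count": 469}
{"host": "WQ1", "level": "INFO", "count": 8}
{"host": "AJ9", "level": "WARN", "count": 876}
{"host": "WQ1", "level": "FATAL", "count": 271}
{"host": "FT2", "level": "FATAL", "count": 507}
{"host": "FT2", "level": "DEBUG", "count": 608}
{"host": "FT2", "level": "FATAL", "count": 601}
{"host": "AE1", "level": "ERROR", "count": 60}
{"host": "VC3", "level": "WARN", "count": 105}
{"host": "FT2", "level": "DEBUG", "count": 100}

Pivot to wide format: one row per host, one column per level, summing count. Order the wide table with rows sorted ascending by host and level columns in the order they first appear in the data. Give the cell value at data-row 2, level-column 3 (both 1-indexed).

505

With rows sorted ascending by host, row 2 is host=AJ9. level columns in first-appearance order: DEBUG, FATAL, ERROR, INFO, WARN; column 3 is ERROR.
Long rows with host=AJ9, level=ERROR: 361 + 144 = 505.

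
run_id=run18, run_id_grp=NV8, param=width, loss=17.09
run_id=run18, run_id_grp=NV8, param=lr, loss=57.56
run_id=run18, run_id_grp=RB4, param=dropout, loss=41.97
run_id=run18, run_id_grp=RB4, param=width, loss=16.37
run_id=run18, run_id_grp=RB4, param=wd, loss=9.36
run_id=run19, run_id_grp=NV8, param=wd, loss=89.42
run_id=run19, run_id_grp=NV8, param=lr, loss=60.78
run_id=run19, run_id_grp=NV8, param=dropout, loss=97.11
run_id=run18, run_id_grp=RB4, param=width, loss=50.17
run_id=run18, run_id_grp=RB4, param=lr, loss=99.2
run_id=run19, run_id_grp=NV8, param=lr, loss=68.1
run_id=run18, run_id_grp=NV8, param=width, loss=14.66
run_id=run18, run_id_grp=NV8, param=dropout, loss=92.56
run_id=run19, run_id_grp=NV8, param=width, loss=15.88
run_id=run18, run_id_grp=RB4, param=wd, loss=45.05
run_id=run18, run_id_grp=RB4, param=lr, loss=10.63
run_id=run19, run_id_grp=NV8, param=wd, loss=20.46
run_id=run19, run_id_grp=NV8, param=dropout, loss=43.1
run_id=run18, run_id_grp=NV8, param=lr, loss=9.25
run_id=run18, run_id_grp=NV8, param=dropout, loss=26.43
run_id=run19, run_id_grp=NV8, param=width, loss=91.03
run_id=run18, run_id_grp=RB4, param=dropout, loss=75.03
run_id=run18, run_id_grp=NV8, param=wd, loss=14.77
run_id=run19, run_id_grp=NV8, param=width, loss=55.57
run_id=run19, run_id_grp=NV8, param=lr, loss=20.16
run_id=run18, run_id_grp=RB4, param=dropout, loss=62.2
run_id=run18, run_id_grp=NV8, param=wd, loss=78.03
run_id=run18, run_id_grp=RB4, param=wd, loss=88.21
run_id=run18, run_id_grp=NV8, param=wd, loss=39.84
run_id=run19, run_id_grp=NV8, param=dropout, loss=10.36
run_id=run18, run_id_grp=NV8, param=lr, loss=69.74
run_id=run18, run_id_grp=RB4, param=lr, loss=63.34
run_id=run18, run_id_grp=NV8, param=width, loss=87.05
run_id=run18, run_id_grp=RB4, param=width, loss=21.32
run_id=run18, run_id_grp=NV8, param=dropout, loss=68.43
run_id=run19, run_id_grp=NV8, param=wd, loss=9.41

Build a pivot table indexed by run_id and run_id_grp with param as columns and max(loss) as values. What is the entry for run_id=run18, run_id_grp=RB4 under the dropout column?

Rows with run_id=run18, run_id_grp=RB4 and param=dropout: loss values are 41.97, 75.03, 62.2.
max(41.97, 75.03, 62.2) = 75.03.

75.03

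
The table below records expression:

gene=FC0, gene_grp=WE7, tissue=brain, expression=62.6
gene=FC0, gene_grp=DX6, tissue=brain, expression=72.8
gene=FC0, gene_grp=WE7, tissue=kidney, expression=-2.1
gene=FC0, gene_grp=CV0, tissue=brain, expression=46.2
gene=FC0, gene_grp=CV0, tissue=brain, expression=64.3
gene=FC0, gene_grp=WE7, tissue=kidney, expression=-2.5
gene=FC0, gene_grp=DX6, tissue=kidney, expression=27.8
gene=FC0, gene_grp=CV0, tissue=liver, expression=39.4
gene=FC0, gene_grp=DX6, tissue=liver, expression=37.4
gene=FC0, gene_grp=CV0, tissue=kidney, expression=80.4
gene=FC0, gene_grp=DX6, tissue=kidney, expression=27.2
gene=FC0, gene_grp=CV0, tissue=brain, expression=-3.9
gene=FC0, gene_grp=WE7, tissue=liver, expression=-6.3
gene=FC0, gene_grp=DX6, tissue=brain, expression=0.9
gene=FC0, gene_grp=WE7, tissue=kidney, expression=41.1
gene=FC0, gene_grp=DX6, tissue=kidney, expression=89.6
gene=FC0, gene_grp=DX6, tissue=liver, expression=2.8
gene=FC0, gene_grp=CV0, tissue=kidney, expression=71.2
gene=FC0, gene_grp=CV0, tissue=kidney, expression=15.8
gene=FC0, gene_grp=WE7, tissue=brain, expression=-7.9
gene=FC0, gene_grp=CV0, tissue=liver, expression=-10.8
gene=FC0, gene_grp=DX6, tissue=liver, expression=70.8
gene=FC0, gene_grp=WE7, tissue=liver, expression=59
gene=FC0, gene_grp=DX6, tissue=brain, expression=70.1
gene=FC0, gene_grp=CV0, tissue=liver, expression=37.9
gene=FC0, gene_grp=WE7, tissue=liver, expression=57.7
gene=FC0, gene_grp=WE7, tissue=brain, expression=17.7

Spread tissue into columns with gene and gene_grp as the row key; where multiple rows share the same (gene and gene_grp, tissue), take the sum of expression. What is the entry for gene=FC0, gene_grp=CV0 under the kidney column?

167.4

Rows with gene=FC0, gene_grp=CV0 and tissue=kidney: expression values are 80.4, 71.2, 15.8.
80.4 + 71.2 + 15.8 = 167.4.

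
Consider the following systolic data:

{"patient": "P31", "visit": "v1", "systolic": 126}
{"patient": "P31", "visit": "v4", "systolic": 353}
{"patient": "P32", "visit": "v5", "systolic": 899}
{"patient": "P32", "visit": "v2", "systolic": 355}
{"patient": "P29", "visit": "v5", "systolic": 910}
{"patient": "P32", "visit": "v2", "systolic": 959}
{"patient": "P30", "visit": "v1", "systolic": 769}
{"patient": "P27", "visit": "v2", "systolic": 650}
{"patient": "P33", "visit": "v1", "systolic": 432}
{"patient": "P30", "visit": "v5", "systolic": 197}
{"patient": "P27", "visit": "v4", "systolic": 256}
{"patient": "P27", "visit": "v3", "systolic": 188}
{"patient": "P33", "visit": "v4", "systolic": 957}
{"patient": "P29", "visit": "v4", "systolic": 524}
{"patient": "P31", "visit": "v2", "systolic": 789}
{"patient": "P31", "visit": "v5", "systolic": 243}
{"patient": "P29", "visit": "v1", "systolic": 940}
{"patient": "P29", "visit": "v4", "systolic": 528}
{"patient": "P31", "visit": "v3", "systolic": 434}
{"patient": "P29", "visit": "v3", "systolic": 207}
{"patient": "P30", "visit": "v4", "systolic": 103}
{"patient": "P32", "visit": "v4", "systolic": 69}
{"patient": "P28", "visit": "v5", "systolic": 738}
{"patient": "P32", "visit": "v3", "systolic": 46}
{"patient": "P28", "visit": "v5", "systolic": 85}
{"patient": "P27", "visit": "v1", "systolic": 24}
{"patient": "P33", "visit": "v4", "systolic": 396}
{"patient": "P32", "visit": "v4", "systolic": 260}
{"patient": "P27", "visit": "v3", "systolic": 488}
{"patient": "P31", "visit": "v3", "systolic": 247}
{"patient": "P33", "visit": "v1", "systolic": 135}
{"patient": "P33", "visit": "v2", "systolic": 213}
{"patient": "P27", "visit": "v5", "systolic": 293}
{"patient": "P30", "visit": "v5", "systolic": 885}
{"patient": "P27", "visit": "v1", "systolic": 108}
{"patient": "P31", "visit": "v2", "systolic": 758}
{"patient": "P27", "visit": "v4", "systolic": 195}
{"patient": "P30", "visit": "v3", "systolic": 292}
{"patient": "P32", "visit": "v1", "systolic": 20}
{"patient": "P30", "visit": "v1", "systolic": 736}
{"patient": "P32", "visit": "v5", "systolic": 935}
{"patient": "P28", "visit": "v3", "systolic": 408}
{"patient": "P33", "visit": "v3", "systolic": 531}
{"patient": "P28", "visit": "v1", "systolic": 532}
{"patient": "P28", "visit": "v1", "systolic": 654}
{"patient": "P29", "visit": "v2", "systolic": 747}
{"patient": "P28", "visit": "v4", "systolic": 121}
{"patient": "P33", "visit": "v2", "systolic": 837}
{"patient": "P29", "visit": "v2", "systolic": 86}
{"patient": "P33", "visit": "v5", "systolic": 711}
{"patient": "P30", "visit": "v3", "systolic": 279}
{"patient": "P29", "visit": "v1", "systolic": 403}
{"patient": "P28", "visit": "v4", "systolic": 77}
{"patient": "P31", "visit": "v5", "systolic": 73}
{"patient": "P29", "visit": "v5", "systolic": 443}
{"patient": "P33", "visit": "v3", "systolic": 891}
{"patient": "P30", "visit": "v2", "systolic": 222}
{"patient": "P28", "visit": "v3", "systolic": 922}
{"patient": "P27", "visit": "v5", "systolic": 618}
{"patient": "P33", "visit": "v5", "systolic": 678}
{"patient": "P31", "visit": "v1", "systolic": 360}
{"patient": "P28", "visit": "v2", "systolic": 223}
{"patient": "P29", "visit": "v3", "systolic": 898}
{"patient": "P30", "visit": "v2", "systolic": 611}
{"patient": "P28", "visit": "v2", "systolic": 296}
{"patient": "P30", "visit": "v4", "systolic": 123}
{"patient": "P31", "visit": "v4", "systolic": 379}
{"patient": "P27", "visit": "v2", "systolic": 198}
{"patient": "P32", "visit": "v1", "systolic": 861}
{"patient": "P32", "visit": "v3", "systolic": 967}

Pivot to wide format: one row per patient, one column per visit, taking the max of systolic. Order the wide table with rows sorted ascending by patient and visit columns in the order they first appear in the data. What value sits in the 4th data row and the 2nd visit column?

123

With rows sorted ascending by patient, row 4 is patient=P30. visit columns in first-appearance order: v1, v4, v5, v2, v3; column 2 is v4.
Long rows with patient=P30, visit=v4: max(103, 123) = 123.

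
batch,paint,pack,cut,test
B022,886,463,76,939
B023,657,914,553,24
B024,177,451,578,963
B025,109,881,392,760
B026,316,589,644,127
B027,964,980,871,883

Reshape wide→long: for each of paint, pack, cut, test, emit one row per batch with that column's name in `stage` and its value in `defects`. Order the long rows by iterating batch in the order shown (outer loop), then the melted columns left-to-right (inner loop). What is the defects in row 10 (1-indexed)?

24 rows total (6 × 4). Row 10: index ⌊(10-1)/4⌋ = 2 into batch → B024; (10-1) mod 4 = 1 into the melted columns → pack.
So row 10 is (B024, pack, 451); defects = 451.

451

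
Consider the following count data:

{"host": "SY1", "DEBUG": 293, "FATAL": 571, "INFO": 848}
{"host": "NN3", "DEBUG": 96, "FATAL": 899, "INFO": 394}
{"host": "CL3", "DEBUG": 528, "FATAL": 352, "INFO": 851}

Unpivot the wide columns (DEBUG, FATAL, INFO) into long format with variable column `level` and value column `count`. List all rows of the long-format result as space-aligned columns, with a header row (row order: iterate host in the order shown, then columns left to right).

host  level  count
SY1   DEBUG  293  
SY1   FATAL  571  
SY1   INFO   848  
NN3   DEBUG  96   
NN3   FATAL  899  
NN3   INFO   394  
CL3   DEBUG  528  
CL3   FATAL  352  
CL3   INFO   851  

Each (host, column) pair becomes one row: 3 × 3 = 9 rows.
For example, (SY1, DEBUG) → count=293.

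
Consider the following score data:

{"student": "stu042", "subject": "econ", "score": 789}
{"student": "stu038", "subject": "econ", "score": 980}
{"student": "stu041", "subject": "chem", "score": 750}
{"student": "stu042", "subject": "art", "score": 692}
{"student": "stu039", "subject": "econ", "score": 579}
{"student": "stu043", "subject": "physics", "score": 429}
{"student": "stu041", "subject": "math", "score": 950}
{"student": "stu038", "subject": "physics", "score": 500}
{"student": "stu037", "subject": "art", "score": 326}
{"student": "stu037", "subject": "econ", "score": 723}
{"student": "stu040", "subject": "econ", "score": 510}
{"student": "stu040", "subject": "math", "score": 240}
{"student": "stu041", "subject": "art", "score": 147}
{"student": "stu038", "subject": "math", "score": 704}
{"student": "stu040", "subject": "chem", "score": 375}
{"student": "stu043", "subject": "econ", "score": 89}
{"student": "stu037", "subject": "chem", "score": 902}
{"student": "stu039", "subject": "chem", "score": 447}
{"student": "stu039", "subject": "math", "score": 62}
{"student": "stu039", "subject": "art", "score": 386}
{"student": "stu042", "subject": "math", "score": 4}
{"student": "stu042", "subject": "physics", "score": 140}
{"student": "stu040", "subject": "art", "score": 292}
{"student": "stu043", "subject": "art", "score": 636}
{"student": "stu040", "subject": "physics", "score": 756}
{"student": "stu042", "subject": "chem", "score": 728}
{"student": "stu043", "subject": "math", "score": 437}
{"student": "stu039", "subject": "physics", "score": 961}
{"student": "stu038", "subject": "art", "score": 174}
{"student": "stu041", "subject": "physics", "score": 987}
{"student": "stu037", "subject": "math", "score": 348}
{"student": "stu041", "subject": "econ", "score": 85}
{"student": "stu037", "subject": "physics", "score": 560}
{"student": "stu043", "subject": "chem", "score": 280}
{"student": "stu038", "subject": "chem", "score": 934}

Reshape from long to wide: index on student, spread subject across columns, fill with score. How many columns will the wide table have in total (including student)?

1 column for student plus 5 distinct subject values → 6 columns.

6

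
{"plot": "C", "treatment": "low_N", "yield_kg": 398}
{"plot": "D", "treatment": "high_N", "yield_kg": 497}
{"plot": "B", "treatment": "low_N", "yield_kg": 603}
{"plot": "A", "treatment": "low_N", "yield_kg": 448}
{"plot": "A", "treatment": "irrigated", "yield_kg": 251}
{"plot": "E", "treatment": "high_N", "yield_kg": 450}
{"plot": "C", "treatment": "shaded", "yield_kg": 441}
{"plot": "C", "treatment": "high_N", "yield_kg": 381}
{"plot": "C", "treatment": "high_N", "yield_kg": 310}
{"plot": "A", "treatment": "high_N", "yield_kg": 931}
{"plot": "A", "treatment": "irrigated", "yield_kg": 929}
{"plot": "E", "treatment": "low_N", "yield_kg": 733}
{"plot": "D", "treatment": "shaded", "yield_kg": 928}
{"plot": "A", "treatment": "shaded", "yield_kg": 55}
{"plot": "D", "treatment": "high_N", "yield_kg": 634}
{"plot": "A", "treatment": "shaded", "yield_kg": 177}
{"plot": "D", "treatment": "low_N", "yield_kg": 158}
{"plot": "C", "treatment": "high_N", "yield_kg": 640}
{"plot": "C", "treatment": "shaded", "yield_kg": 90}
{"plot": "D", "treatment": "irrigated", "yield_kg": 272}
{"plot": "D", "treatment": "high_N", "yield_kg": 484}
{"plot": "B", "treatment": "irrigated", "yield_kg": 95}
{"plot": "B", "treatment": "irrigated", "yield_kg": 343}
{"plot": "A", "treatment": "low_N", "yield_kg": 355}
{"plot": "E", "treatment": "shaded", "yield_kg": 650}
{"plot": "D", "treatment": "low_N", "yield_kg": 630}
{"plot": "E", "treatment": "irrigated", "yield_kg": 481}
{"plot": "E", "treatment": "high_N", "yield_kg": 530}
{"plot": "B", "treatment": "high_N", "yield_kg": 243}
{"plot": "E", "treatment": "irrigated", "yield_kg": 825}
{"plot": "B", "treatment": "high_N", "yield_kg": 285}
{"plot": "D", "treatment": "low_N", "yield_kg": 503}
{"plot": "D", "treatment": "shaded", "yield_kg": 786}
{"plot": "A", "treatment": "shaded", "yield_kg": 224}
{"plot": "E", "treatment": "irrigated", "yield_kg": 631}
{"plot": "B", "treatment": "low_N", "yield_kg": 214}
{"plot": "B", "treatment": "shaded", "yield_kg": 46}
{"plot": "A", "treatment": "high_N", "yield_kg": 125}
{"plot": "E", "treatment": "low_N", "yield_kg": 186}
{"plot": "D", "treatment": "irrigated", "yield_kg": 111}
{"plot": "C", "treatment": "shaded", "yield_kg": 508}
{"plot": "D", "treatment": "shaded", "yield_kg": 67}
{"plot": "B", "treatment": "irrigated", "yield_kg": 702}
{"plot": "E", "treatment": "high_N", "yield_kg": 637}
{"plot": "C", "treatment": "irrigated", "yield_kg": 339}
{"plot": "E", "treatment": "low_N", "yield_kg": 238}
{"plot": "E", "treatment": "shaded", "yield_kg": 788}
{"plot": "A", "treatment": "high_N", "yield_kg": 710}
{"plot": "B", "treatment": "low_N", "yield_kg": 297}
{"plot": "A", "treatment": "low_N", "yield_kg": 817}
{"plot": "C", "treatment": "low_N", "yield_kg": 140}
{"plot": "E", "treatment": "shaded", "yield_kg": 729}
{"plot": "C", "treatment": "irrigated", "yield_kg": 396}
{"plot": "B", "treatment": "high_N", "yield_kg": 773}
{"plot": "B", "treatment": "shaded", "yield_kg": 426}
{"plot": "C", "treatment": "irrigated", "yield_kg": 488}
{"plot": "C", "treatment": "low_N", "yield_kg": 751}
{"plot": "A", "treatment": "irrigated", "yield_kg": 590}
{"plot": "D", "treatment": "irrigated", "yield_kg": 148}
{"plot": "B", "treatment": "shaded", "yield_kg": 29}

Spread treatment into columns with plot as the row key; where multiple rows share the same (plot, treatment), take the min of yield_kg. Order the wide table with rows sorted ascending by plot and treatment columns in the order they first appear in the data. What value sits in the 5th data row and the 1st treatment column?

186

With rows sorted ascending by plot, row 5 is plot=E. treatment columns in first-appearance order: low_N, high_N, irrigated, shaded; column 1 is low_N.
Long rows with plot=E, treatment=low_N: min(733, 186, 238) = 186.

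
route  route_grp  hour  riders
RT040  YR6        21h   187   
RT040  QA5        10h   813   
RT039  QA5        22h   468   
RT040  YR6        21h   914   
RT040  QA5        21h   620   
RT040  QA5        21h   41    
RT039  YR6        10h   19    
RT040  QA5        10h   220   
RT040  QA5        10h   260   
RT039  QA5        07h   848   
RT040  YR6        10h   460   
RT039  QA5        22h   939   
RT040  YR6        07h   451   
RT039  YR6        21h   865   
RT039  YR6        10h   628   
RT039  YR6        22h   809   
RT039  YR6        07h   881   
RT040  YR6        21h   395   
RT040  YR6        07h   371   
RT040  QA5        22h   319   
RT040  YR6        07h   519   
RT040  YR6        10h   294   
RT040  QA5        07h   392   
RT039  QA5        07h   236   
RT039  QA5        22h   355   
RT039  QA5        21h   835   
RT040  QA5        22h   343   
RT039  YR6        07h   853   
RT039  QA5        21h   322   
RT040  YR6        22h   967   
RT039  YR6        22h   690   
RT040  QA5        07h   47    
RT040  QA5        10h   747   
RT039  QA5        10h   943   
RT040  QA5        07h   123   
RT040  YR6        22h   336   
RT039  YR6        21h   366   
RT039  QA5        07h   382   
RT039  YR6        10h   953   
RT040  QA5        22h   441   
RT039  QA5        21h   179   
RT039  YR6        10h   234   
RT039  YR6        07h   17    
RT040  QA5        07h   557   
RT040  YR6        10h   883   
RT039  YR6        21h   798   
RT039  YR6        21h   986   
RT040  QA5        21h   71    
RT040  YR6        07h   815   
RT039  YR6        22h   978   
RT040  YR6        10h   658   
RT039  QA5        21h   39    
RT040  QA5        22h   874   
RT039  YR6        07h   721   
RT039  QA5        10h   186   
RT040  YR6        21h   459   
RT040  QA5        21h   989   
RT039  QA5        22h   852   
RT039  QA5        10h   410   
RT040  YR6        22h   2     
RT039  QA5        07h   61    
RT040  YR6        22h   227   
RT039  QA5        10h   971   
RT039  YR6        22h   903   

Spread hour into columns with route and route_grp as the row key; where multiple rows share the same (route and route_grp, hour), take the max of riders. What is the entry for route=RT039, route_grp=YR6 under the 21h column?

986

Rows with route=RT039, route_grp=YR6 and hour=21h: riders values are 865, 366, 798, 986.
max(865, 366, 798, 986) = 986.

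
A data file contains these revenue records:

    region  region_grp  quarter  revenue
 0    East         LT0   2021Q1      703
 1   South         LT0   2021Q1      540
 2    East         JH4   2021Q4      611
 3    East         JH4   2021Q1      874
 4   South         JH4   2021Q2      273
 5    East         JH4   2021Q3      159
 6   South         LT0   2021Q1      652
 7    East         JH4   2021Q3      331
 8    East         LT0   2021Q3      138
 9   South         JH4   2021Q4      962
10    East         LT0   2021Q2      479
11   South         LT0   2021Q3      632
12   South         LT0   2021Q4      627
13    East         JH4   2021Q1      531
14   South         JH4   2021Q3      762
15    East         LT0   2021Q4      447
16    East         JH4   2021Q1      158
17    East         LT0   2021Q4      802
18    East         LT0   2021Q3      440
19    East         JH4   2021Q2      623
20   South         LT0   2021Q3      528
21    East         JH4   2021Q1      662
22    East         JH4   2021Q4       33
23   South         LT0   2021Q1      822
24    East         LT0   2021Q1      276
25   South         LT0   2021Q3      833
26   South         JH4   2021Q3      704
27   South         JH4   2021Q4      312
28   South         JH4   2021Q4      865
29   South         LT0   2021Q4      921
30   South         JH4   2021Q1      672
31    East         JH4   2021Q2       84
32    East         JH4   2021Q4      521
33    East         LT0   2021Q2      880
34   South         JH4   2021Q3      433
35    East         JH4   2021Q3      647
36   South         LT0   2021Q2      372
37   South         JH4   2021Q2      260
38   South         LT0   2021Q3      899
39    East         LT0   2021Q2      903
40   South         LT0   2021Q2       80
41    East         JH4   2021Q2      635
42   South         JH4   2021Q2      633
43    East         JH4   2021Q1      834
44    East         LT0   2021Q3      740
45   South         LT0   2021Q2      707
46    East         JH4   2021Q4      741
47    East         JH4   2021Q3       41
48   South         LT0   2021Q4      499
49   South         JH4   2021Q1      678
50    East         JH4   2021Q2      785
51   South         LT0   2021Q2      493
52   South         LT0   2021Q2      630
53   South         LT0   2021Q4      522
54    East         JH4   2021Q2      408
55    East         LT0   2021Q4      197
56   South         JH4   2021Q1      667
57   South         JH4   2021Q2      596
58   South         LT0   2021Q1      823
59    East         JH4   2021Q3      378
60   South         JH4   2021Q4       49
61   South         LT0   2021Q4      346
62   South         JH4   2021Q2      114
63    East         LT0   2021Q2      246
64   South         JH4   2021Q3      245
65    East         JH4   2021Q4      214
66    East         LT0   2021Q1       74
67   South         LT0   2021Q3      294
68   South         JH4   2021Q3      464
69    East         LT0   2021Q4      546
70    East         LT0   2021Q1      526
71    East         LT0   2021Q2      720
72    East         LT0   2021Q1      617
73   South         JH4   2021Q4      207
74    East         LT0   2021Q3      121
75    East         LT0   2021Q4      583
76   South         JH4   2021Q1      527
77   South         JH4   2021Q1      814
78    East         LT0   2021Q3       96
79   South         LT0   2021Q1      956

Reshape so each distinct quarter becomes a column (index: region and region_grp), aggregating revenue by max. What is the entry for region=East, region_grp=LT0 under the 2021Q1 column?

Rows with region=East, region_grp=LT0 and quarter=2021Q1: revenue values are 703, 276, 74, 526, 617.
max(703, 276, 74, 526, 617) = 703.

703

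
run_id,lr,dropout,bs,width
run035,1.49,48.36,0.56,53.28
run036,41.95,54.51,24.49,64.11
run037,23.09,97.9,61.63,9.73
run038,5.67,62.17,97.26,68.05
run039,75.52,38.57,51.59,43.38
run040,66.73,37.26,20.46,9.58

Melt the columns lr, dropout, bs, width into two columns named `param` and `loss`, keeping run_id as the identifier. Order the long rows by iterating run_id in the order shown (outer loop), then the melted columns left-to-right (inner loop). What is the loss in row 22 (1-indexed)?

37.26

24 rows total (6 × 4). Row 22: index ⌊(22-1)/4⌋ = 5 into run_id → run040; (22-1) mod 4 = 1 into the melted columns → dropout.
So row 22 is (run040, dropout, 37.26); loss = 37.26.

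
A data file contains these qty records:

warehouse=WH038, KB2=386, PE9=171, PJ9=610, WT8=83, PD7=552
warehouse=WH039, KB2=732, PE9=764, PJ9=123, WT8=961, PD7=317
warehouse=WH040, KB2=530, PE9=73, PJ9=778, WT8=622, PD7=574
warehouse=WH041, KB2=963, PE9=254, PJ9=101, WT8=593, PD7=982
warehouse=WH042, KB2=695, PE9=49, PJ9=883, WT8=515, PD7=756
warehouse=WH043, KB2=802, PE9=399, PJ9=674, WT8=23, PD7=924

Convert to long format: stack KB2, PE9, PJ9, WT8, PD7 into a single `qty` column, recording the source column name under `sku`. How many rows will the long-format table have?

6 warehouse values × 5 melted columns = 30 rows.

30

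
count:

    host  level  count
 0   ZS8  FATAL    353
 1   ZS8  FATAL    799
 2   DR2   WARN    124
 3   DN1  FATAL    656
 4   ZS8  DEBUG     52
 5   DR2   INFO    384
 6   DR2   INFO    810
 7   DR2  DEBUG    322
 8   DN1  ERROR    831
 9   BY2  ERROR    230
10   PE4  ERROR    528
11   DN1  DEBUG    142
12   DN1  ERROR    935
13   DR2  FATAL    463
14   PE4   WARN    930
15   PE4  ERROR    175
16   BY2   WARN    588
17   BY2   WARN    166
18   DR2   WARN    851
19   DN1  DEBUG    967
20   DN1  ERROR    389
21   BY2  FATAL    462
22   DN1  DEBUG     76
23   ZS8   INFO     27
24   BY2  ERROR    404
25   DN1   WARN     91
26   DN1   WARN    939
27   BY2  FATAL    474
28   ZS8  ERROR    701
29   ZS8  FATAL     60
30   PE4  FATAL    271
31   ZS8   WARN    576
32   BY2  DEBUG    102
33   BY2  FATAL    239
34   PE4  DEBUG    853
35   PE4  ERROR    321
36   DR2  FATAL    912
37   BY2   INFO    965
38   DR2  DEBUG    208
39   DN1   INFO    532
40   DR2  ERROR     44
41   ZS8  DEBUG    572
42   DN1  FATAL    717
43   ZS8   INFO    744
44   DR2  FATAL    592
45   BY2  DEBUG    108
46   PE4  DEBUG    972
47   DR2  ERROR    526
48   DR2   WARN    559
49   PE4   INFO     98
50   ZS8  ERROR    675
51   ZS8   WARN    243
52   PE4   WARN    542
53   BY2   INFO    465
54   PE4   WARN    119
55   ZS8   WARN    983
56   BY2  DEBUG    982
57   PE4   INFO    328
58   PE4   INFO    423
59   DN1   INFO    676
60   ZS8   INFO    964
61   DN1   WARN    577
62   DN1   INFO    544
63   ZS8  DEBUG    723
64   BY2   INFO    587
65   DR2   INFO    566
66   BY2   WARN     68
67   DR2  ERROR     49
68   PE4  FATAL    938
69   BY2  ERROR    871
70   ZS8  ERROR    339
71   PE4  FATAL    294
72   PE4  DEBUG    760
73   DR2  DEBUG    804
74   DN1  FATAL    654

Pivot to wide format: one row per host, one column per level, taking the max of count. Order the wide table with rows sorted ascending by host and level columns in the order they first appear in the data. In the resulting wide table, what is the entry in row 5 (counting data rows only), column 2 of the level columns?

With rows sorted ascending by host, row 5 is host=ZS8. level columns in first-appearance order: FATAL, WARN, DEBUG, INFO, ERROR; column 2 is WARN.
Long rows with host=ZS8, level=WARN: max(576, 243, 983) = 983.

983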